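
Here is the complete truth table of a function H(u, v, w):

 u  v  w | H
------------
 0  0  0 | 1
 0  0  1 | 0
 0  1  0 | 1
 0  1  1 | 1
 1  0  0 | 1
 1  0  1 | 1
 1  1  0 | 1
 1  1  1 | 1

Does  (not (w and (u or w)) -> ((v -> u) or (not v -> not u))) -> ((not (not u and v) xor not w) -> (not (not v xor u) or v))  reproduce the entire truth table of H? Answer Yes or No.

Yes

Test each input against both H and the formula:
  u=0, v=0, w=0: formula gives 1, H = 1 ✓
  u=0, v=0, w=1: formula gives 0, H = 0 ✓
  u=0, v=1, w=0: formula gives 1, H = 1 ✓
  u=0, v=1, w=1: formula gives 1, H = 1 ✓
  u=1, v=0, w=0: formula gives 1, H = 1 ✓
  …and likewise for the remaining 3 rows.
Every row agrees, so the formula is equivalent.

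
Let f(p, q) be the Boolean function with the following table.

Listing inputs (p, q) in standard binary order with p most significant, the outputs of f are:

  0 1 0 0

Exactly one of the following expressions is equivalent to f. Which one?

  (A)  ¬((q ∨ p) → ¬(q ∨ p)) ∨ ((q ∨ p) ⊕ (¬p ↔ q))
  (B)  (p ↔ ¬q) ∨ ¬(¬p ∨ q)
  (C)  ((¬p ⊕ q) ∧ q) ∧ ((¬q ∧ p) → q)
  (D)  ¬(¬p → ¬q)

D

(A): at (1,0) it gives 1, but f = 0 — eliminated.
(B): at (1,0) it gives 1, but f = 0 — eliminated.
(C): at (0,1) it gives 0, but f = 1 — eliminated.
(D) is the remaining candidate, and it agrees with f on all 4 inputs.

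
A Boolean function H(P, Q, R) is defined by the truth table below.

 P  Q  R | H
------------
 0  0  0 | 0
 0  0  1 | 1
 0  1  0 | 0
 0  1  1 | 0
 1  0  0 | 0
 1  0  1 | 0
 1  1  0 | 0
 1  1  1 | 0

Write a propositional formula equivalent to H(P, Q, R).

H(P, Q, R) = (P' · Q') · R

Only row (0,0,1) gives 1. That row's minterm ¬P·¬Q·R is H directly.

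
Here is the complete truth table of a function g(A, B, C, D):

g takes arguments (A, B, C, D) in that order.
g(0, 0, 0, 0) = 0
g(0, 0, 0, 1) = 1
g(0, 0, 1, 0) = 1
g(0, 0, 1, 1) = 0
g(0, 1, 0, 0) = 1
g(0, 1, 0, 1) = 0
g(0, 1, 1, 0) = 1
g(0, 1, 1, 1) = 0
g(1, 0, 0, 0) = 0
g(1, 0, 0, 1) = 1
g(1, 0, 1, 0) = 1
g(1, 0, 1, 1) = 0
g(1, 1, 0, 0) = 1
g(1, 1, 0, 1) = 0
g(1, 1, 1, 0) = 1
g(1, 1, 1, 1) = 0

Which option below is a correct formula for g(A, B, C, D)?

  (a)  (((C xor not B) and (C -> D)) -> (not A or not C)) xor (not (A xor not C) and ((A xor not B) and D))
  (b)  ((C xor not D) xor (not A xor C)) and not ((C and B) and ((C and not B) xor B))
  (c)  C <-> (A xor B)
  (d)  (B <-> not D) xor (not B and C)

(a) disagrees with g on (0,0,0,0) (formula → 1, table → 0); rule it out.
(b) disagrees with g on (0,0,1,0) (formula → 0, table → 1); rule it out.
(c) disagrees with g on (0,0,0,0) (formula → 1, table → 0); rule it out.
(d) is the remaining candidate, and it agrees with g on all 16 inputs.

d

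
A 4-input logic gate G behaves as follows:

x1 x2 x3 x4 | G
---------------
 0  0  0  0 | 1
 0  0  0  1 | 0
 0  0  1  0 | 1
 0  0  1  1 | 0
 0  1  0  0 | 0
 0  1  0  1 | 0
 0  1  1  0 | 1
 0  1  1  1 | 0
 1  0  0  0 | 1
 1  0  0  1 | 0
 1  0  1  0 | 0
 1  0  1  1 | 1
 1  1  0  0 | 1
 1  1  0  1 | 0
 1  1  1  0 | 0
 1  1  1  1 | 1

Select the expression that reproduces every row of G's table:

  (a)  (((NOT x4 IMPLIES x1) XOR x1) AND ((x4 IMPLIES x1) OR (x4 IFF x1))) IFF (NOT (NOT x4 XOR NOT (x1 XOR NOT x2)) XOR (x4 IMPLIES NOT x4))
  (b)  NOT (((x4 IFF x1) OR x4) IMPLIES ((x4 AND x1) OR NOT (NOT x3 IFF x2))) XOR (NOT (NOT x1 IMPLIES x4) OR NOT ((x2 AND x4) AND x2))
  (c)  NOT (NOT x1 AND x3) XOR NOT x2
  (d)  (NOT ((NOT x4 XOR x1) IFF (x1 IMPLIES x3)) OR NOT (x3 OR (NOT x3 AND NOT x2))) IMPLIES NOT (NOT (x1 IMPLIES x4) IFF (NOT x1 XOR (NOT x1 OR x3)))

(a) fails at (0,0,0,0): the formula yields 0, G is 1.
(b) fails at (0,0,0,1): the formula yields 1, G is 0.
(c) fails at (0,0,0,0): the formula yields 0, G is 1.
Only (d) survives; checking it on all 16 rows confirms it matches G.

d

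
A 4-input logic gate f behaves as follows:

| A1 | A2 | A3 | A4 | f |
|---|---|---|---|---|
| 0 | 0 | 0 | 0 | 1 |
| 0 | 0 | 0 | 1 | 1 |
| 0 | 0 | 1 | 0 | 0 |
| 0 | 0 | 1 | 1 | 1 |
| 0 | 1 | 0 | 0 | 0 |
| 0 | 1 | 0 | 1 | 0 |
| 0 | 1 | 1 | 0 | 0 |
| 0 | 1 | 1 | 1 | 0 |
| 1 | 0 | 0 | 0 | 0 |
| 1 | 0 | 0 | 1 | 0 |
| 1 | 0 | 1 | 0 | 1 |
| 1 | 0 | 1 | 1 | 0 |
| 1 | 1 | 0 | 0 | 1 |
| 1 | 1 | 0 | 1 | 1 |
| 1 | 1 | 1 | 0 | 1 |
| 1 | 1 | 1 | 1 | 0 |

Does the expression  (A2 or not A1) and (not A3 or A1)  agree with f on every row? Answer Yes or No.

Test each input against both f and the formula:
  A1=0, A2=0, A3=0, A4=0: formula gives 1, f = 1 ✓
  A1=0, A2=0, A3=0, A4=1: formula gives 1, f = 1 ✓
  A1=0, A2=0, A3=1, A4=0: formula gives 0, f = 0 ✓
  A1=0, A2=0, A3=1, A4=1: formula gives 0, but f = 1 ✗
Row (0,0,1,1) is a counterexample, so the formula is not equivalent to f.

No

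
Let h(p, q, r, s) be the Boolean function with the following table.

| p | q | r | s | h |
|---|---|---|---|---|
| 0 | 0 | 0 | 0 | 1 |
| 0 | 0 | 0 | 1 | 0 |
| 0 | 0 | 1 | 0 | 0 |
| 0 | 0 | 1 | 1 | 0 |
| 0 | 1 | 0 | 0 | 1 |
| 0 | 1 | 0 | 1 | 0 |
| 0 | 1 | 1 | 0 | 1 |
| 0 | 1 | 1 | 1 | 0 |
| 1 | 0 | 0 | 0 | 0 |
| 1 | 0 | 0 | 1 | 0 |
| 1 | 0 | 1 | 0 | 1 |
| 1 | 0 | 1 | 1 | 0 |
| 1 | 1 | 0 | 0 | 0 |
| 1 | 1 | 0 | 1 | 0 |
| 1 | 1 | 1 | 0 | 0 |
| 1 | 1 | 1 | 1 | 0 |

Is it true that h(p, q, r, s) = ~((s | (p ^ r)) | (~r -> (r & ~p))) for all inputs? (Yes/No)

Evaluate ~((s | (p ^ r)) | (~r -> (r & ~p))) on each row and compare to h:
  p=0, q=0, r=0, s=0: formula gives 1, h = 1 ✓
  p=0, q=0, r=0, s=1: formula gives 0, h = 0 ✓
  p=0, q=0, r=1, s=0: formula gives 0, h = 0 ✓
  p=0, q=0, r=1, s=1: formula gives 0, h = 0 ✓
  …
  p=0, q=1, r=1, s=0: formula gives 0, but h = 1 ✗
Since they disagree at (0,1,1,0), the expression is not a correct formula for h.

No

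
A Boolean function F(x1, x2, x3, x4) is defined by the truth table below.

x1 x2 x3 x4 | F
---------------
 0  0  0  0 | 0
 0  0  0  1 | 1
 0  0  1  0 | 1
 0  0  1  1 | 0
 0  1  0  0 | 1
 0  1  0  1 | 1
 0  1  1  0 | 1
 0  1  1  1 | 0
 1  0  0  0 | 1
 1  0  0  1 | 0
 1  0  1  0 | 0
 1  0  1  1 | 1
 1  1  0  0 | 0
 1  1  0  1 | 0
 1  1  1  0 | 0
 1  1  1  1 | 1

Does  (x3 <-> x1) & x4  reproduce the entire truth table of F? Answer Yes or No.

Check the formula against F row by row:
  x1=0, x2=0, x3=0, x4=0: formula gives 0, F = 0 ✓
  x1=0, x2=0, x3=0, x4=1: formula gives 1, F = 1 ✓
  x1=0, x2=0, x3=1, x4=0: formula gives 0, but F = 1 ✗
A single disagreement suffices: at (0,0,1,0) they differ, so the formula does not compute F.

No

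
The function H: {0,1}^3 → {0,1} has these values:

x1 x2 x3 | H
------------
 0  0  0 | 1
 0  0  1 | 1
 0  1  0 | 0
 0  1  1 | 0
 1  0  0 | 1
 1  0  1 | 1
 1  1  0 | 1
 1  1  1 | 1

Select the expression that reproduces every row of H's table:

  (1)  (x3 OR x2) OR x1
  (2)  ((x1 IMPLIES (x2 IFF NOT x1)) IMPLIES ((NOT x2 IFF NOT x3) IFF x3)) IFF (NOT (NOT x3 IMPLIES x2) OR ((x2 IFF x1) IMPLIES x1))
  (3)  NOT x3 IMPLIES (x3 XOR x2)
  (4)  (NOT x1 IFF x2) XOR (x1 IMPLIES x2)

(1): at (0,0,0) it gives 0, but H = 1 — eliminated.
(2): at (0,0,0) it gives 0, but H = 1 — eliminated.
(3): at (0,0,0) it gives 0, but H = 1 — eliminated.
Only (4) survives; checking it on all 8 rows confirms it matches H.

4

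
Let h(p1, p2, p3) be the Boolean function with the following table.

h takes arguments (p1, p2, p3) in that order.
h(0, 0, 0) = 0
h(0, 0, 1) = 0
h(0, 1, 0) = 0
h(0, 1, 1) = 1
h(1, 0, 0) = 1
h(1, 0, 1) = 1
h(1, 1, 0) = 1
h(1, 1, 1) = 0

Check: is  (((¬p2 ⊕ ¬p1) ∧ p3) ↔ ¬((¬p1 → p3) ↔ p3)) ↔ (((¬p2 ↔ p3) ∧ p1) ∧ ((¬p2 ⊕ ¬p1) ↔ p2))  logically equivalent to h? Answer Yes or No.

Evaluate (((¬p2 ⊕ ¬p1) ∧ p3) ↔ ¬((¬p1 → p3) ↔ p3)) ↔ (((¬p2 ↔ p3) ∧ p1) ∧ ((¬p2 ⊕ ¬p1) ↔ p2)) on each row and compare to h:
  p1=0, p2=0, p3=0: formula gives 0, h = 0 ✓
  p1=0, p2=0, p3=1: formula gives 0, h = 0 ✓
  p1=0, p2=1, p3=0: formula gives 0, h = 0 ✓
  p1=0, p2=1, p3=1: formula gives 1, h = 1 ✓
  p1=1, p2=0, p3=0: formula gives 1, h = 1 ✓
  …and likewise for the remaining 3 rows.
No disagreement on any input; they are logically equivalent.

Yes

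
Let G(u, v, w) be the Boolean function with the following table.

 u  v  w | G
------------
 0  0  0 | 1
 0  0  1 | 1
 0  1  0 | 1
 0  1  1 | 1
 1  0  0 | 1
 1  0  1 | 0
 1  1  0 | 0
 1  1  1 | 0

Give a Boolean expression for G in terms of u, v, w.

There are just 3 zero rows: (1,0,1), (1,1,0), (1,1,1). Their minterms are u·¬v·w, u·v·¬w, u·v·w; the OR of those covers precisely the 0-outputs, and negating it yields G.

G(u, v, w) = ¬((((u ∧ ¬v) ∧ w) ∨ ((u ∧ v) ∧ ¬w)) ∨ ((u ∧ v) ∧ w))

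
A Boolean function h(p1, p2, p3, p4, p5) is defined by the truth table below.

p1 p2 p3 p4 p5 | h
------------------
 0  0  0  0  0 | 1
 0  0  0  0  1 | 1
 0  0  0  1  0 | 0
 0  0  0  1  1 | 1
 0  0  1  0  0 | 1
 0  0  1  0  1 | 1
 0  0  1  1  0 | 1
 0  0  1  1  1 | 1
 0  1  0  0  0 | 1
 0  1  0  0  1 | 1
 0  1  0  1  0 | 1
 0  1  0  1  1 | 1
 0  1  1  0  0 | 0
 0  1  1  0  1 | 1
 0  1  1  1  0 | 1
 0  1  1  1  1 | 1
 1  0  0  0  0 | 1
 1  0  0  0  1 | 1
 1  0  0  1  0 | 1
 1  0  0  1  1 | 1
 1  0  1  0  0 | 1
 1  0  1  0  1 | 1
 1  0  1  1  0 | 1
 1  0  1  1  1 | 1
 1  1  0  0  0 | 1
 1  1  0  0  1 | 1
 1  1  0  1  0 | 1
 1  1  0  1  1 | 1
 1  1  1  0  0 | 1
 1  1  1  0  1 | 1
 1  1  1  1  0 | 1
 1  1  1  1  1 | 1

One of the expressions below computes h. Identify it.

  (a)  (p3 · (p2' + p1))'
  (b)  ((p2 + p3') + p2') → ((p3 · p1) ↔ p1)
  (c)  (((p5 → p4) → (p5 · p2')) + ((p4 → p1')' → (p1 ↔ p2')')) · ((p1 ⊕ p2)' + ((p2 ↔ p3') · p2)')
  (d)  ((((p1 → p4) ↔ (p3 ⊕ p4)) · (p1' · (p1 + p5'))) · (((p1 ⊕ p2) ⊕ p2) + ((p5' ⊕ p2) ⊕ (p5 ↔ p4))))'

d

(a): at (0,0,0,1,0) it gives 1, but h = 0 — eliminated.
(b): at (0,0,0,1,0) it gives 1, but h = 0 — eliminated.
(c): at (0,0,0,1,0) it gives 1, but h = 0 — eliminated.
Only (d) survives; checking it on all 32 rows confirms it matches h.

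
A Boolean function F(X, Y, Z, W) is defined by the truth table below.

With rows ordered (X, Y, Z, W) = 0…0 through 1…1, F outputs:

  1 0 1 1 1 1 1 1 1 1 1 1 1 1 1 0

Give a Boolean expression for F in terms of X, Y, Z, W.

F(X, Y, Z, W) = not ((((not X and not Y) and not Z) and W) or (((X and Y) and Z) and W))

There are just 2 zero rows: (0,0,0,1), (1,1,1,1). Their minterms are ¬X·¬Y·¬Z·W, X·Y·Z·W; the OR of those covers precisely the 0-outputs, and negating it yields F.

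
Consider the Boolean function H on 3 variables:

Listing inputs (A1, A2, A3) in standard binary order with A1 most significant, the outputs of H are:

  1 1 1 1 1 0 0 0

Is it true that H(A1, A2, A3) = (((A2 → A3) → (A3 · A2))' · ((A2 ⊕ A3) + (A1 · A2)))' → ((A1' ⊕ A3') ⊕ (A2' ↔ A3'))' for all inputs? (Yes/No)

Check the formula against H row by row:
  A1=0, A2=0, A3=0: formula gives 0, but H = 1 ✗
Since they disagree at (0,0,0), the expression is not a correct formula for H.

No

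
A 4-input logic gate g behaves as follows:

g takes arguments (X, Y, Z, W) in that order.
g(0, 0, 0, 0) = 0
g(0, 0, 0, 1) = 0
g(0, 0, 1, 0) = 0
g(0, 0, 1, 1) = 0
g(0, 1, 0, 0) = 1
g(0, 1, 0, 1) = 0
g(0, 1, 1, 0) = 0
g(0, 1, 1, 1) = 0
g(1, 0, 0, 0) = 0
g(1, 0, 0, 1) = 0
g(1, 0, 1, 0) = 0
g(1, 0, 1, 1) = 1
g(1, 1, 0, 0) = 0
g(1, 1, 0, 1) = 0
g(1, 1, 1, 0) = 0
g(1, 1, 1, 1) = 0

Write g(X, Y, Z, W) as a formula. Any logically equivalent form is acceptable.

g(X, Y, Z, W) = (((¬X ∧ Y) ∧ ¬Z) ∧ ¬W) ∨ (((X ∧ ¬Y) ∧ Z) ∧ W)

The 1-rows are (0,1,0,0), (1,0,1,1). Each contributes one minterm — ¬X·Y·¬Z·¬W; X·¬Y·Z·W — and their disjunction is a sum-of-products form of g.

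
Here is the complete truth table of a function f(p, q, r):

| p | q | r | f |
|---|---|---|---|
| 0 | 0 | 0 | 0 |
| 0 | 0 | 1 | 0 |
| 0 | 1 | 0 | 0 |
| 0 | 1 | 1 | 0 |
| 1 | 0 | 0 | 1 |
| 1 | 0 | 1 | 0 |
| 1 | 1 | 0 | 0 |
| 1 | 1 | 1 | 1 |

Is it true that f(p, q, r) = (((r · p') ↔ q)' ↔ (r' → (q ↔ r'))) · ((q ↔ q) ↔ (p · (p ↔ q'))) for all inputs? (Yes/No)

No

Evaluate (((r · p') ↔ q)' ↔ (r' → (q ↔ r'))) · ((q ↔ q) ↔ (p · (p ↔ q'))) on each row and compare to f:
  p=0, q=0, r=0: formula gives 0, f = 0 ✓
  p=0, q=0, r=1: formula gives 0, f = 0 ✓
  p=0, q=1, r=0: formula gives 0, f = 0 ✓
  p=0, q=1, r=1: formula gives 0, f = 0 ✓
  p=1, q=0, r=0: formula gives 1, f = 1 ✓
  …
  p=1, q=1, r=1: formula gives 0, but f = 1 ✗
A single disagreement suffices: at (1,1,1) they differ, so the formula does not compute f.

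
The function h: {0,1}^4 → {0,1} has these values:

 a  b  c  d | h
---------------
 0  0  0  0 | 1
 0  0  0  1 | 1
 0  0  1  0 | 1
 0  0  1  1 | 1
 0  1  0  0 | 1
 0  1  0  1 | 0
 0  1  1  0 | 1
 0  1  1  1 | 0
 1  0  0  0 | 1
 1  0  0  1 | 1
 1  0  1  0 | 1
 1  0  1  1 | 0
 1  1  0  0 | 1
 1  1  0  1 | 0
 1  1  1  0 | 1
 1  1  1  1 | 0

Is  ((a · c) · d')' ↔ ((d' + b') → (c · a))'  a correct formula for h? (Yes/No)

Yes

Check the formula against h row by row:
  a=0, b=0, c=0, d=0: formula gives 1, h = 1 ✓
  a=0, b=0, c=0, d=1: formula gives 1, h = 1 ✓
  a=0, b=0, c=1, d=0: formula gives 1, h = 1 ✓
  a=0, b=0, c=1, d=1: formula gives 1, h = 1 ✓
  …and likewise for the remaining 12 rows.
No disagreement on any input; they are logically equivalent.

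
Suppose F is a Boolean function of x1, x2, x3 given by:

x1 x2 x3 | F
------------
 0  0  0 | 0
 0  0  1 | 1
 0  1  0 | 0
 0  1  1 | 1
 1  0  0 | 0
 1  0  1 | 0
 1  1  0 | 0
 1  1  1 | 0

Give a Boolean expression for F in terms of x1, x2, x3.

F=1 on 2 inputs: (0,0,1), (0,1,1). Reading each as a conjunction of literals (¬x1·¬x2·x3, ¬x1·x2·x3) and taking the OR gives the canonical DNF.

F(x1, x2, x3) = ((x1' · x2') · x3) + ((x1' · x2) · x3)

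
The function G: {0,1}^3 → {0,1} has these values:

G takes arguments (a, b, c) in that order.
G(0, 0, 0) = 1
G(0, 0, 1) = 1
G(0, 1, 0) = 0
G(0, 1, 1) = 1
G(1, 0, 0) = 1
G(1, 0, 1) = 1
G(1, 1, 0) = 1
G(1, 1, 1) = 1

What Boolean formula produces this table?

Only row (0,1,0) gives 0. So G is 1 everywhere except there — the complement of the minterm ¬a·b·¬c.

G(a, b, c) = ¬((¬a ∧ b) ∧ ¬c)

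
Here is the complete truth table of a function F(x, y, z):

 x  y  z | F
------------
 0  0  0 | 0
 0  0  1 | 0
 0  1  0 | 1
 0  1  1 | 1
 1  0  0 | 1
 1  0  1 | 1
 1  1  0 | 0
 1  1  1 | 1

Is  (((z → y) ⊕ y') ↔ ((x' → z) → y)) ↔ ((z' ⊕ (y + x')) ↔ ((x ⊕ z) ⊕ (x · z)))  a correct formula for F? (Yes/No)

Test each input against both F and the formula:
  x=0, y=0, z=0: formula gives 0, F = 0 ✓
  x=0, y=0, z=1: formula gives 0, F = 0 ✓
  x=0, y=1, z=0: formula gives 1, F = 1 ✓
  x=0, y=1, z=1: formula gives 1, F = 1 ✓
  x=1, y=0, z=0: formula gives 1, F = 1 ✓
  …and likewise for the remaining 3 rows.
No disagreement on any input; they are logically equivalent.

Yes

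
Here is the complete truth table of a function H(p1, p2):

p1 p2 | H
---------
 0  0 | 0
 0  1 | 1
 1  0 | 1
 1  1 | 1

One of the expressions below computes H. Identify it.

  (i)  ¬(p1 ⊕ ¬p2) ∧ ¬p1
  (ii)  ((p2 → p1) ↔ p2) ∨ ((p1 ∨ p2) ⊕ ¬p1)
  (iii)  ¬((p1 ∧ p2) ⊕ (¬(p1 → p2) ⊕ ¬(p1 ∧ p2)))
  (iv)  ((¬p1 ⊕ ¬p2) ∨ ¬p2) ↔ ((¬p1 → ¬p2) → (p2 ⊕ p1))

iv

(i): at (1,0) it gives 0, but H = 1 — eliminated.
(ii): at (0,0) it gives 1, but H = 0 — eliminated.
(iii): at (0,1) it gives 0, but H = 1 — eliminated.
That leaves (iv). Evaluating it on every row reproduces the table of H exactly.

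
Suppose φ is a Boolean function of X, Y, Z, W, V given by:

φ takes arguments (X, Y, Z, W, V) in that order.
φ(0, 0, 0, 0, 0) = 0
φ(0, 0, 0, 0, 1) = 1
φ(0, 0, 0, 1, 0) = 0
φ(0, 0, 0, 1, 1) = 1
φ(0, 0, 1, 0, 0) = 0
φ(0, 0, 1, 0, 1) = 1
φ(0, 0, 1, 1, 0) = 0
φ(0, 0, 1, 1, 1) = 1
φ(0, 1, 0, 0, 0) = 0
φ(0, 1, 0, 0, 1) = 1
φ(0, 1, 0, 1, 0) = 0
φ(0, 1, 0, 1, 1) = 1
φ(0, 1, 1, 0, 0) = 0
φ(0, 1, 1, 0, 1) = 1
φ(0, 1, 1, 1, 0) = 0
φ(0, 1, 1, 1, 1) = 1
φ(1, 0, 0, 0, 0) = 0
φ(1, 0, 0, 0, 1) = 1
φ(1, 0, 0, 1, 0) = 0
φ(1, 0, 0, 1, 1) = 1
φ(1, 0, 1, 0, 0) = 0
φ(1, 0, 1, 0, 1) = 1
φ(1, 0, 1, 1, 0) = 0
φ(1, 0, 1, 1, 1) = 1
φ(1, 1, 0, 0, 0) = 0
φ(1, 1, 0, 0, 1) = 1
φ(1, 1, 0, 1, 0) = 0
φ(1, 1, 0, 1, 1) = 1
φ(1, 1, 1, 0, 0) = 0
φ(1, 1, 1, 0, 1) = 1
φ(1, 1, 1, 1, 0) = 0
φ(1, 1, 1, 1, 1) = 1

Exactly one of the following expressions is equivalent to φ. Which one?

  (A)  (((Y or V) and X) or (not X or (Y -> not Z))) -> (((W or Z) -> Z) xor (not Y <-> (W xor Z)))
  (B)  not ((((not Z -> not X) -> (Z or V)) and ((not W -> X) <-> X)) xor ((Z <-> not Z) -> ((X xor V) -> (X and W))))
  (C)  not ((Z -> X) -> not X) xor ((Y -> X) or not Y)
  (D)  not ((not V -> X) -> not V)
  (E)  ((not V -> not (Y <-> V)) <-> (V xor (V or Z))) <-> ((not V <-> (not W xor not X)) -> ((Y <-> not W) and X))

(A): at (0,0,0,0,0) it gives 1, but φ = 0 — eliminated.
(B): at (0,0,0,1,1) it gives 0, but φ = 1 — eliminated.
(C): at (0,0,0,0,0) it gives 1, but φ = 0 — eliminated.
(E): at (0,0,0,0,0) it gives 1, but φ = 0 — eliminated.
Only (D) survives; checking it on all 32 rows confirms it matches φ.

D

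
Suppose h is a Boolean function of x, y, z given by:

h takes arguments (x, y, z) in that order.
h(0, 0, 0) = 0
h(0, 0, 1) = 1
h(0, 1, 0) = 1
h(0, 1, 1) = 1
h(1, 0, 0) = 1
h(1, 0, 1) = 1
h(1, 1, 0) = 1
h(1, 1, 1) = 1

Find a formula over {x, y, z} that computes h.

The output is 1 whenever at least one input is 1 — the OR of all inputs.

h(x, y, z) = (x ∨ y) ∨ z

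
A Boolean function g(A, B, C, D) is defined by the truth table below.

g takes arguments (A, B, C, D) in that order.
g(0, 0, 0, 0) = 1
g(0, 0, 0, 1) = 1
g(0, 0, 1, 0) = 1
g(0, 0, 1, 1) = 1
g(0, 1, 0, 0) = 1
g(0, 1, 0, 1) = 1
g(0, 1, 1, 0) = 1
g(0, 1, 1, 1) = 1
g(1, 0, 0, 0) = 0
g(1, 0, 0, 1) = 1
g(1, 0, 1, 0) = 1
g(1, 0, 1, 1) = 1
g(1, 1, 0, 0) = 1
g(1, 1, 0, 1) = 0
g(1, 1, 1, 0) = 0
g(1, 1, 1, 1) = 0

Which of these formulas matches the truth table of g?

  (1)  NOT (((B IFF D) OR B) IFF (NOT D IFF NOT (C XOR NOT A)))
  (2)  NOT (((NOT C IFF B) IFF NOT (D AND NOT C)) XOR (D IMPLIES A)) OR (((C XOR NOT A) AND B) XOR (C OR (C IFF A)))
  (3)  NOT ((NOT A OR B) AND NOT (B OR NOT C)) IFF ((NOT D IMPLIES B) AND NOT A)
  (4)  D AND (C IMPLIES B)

(1): at (0,0,1,0) it gives 0, but g = 1 — eliminated.
(3): at (0,0,0,0) it gives 0, but g = 1 — eliminated.
(4): at (0,0,0,0) it gives 0, but g = 1 — eliminated.
That leaves (2). Evaluating it on every row reproduces the table of g exactly.

2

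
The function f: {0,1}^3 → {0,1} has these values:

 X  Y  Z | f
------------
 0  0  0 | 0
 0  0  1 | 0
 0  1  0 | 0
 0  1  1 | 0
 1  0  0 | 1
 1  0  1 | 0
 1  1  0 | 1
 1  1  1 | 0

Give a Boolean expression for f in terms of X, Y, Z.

f(X, Y, Z) = ((X and not Y) and not Z) or ((X and Y) and not Z)

The 1-rows are (1,0,0), (1,1,0). Each contributes one minterm — X·¬Y·¬Z; X·Y·¬Z — and their disjunction is a sum-of-products form of f.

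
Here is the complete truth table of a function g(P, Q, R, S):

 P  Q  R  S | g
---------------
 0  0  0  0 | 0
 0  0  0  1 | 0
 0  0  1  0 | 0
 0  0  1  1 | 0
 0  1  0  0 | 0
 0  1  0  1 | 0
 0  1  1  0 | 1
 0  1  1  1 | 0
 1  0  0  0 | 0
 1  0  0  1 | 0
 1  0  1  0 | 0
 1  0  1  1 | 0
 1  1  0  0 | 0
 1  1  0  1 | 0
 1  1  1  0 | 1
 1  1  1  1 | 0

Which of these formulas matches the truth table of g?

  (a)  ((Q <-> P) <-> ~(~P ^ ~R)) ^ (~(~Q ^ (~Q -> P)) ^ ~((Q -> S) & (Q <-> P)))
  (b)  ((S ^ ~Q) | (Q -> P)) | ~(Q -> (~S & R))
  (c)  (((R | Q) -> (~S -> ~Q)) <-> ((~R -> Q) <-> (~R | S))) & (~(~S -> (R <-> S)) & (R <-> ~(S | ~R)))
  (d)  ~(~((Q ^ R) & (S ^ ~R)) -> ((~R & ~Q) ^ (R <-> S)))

(a) fails at (0,0,0,0): the formula yields 1, g is 0.
(b) fails at (0,0,0,0): the formula yields 1, g is 0.
(d) fails at (0,0,0,0): the formula yields 1, g is 0.
That leaves (c). Evaluating it on every row reproduces the table of g exactly.

c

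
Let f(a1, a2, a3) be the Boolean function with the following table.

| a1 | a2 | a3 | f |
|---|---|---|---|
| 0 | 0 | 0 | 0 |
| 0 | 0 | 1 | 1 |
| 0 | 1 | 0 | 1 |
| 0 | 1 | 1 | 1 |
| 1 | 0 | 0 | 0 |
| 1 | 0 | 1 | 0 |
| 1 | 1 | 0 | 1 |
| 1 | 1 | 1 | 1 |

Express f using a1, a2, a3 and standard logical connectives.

f(a1, a2, a3) = NOT ((((NOT a1 AND NOT a2) AND NOT a3) OR ((a1 AND NOT a2) AND NOT a3)) OR ((a1 AND NOT a2) AND a3))

f is 0 on only 3 rows — (0,0,0), (1,0,0), (1,0,1). Writing each as a minterm (¬a1·¬a2·¬a3, a1·¬a2·¬a3, a1·¬a2·a3) and OR-ing them characterizes exactly where f=0, so f is the negation of that disjunction.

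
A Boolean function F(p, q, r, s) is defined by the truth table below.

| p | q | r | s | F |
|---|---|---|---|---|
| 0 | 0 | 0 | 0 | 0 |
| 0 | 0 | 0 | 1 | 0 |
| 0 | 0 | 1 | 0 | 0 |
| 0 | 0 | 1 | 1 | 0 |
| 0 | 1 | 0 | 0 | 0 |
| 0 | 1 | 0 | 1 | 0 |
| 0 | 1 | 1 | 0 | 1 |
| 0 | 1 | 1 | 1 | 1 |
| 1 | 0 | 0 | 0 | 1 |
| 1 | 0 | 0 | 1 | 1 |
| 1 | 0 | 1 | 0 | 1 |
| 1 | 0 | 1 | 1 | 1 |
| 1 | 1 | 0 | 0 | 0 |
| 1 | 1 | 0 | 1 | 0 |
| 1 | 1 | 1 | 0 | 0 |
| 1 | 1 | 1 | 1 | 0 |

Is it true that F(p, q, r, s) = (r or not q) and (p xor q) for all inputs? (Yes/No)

Yes

Check the formula against F row by row:
  p=0, q=0, r=0, s=0: formula gives 0, F = 0 ✓
  p=0, q=0, r=0, s=1: formula gives 0, F = 0 ✓
  p=0, q=0, r=1, s=0: formula gives 0, F = 0 ✓
  p=0, q=0, r=1, s=1: formula gives 0, F = 0 ✓
  … (the remaining 12 rows also agree.)
No disagreement on any input; they are logically equivalent.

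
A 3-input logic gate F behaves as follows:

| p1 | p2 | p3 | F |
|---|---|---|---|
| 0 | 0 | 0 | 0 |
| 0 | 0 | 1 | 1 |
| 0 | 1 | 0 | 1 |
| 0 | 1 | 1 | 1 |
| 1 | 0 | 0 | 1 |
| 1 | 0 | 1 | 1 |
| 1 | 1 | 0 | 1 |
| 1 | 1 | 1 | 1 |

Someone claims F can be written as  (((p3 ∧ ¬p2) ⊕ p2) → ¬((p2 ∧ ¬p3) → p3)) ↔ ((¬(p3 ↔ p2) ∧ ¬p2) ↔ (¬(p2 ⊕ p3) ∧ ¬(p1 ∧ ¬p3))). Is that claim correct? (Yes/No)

Yes

Evaluate (((p3 ∧ ¬p2) ⊕ p2) → ¬((p2 ∧ ¬p3) → p3)) ↔ ((¬(p3 ↔ p2) ∧ ¬p2) ↔ (¬(p2 ⊕ p3) ∧ ¬(p1 ∧ ¬p3))) on each row and compare to F:
  p1=0, p2=0, p3=0: formula gives 0, F = 0 ✓
  p1=0, p2=0, p3=1: formula gives 1, F = 1 ✓
  p1=0, p2=1, p3=0: formula gives 1, F = 1 ✓
  p1=0, p2=1, p3=1: formula gives 1, F = 1 ✓
  p1=1, p2=0, p3=0: formula gives 1, F = 1 ✓
  … (the remaining 3 rows also agree.)
No disagreement on any input; they are logically equivalent.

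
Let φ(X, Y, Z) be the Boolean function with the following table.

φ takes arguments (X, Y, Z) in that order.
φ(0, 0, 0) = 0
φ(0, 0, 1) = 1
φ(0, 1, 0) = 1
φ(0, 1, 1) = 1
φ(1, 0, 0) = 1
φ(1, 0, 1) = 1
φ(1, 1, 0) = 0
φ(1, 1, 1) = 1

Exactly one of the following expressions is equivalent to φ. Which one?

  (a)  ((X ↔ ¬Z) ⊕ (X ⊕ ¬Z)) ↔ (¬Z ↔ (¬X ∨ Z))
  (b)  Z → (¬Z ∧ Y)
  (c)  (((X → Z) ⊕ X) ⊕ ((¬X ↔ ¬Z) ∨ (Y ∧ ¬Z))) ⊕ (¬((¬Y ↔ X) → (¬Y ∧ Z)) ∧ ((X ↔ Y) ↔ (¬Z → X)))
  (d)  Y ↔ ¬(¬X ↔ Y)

(a) disagrees with φ on (0,0,0) (formula → 1, table → 0); rule it out.
(b) disagrees with φ on (0,0,0) (formula → 1, table → 0); rule it out.
(d) disagrees with φ on (0,0,1) (formula → 0, table → 1); rule it out.
That leaves (c). Evaluating it on every row reproduces the table of φ exactly.

c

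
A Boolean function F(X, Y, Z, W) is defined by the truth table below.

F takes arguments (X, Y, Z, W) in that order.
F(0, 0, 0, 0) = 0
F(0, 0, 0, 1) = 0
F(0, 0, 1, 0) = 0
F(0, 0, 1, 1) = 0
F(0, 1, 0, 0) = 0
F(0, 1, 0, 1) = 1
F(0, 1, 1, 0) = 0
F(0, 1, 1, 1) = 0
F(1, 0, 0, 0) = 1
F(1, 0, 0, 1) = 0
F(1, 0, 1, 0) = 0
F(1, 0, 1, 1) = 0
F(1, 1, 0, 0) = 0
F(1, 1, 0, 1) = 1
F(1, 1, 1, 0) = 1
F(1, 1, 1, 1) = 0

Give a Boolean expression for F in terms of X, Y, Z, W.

F(X, Y, Z, W) = (((((~X & Y) & ~Z) & W) | (((X & ~Y) & ~Z) & ~W)) | (((X & Y) & ~Z) & W)) | (((X & Y) & Z) & ~W)

The 1-rows are (0,1,0,1), (1,0,0,0), (1,1,0,1), (1,1,1,0). Each contributes one minterm — ¬X·Y·¬Z·W; X·¬Y·¬Z·¬W; X·Y·¬Z·W; X·Y·Z·¬W — and their disjunction is a sum-of-products form of F.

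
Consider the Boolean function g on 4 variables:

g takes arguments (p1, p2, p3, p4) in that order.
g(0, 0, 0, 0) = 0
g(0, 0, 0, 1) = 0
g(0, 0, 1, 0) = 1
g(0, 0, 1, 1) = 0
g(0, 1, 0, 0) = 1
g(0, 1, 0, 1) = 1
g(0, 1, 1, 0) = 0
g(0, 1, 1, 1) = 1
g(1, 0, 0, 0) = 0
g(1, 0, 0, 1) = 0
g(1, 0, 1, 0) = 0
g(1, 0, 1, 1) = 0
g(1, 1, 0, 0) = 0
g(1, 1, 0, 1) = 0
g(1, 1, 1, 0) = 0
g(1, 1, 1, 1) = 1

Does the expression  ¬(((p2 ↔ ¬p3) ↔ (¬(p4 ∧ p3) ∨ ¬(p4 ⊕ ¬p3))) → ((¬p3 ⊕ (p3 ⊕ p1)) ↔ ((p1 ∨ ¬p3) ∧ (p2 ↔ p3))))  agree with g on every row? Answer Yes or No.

Yes

Check the formula against g row by row:
  p1=0, p2=0, p3=0, p4=0: formula gives 0, g = 0 ✓
  p1=0, p2=0, p3=0, p4=1: formula gives 0, g = 0 ✓
  p1=0, p2=0, p3=1, p4=0: formula gives 1, g = 1 ✓
  p1=0, p2=0, p3=1, p4=1: formula gives 0, g = 0 ✓
  …and likewise for the remaining 12 rows.
No disagreement on any input; they are logically equivalent.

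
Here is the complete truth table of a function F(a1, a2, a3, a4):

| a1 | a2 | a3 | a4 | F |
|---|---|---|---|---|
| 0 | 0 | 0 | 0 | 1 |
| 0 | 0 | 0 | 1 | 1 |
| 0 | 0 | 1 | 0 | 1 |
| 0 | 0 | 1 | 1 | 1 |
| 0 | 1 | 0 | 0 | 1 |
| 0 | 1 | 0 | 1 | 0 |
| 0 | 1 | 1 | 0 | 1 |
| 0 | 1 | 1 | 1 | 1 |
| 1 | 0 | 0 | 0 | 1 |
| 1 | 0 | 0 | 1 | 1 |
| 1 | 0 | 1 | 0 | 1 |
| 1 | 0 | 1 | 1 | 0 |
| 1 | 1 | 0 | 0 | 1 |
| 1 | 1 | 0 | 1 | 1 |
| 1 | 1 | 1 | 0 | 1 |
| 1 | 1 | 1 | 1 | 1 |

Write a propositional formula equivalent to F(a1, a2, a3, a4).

F is 0 on only 2 rows — (0,1,0,1), (1,0,1,1). Writing each as a minterm (¬a1·a2·¬a3·a4, a1·¬a2·a3·a4) and OR-ing them characterizes exactly where F=0, so F is the negation of that disjunction.

F(a1, a2, a3, a4) = ((((a1' · a2) · a3') · a4) + (((a1 · a2') · a3) · a4))'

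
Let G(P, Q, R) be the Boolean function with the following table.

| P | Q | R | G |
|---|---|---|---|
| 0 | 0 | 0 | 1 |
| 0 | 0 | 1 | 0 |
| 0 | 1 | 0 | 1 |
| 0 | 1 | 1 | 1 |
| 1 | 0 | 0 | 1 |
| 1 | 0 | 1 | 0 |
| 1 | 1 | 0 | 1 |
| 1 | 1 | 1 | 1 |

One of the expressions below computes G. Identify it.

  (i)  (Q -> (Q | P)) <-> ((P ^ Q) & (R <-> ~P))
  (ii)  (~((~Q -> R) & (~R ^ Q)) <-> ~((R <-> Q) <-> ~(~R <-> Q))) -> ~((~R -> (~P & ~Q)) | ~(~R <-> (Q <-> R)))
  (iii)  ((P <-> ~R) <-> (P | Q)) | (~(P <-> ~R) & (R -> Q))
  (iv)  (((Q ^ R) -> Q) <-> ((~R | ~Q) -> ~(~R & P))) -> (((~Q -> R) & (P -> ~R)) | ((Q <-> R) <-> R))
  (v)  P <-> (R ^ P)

iii

(i): at (0,0,0) it gives 0, but G = 1 — eliminated.
(ii): at (0,0,1) it gives 1, but G = 0 — eliminated.
(iv): at (0,0,0) it gives 0, but G = 1 — eliminated.
(v): at (0,1,1) it gives 0, but G = 1 — eliminated.
That leaves (iii). Evaluating it on every row reproduces the table of G exactly.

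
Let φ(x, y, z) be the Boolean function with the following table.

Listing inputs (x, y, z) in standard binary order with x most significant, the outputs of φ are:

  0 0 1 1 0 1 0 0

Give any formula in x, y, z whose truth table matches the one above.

Collect the rows where φ=1 — (0,1,0), (0,1,1), (1,0,1) — and write one minterm per row: ¬x·y·¬z, ¬x·y·z, x·¬y·z. Their union (logical OR) reproduces the table exactly.

φ(x, y, z) = (((not x and y) and not z) or ((not x and y) and z)) or ((x and not y) and z)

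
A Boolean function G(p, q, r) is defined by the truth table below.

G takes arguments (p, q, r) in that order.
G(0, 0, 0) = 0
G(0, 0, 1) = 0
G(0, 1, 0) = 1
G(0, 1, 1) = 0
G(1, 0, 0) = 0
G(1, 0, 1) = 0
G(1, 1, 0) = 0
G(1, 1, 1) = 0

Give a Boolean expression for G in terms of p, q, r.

G is 1 on exactly one input, (0,1,0), whose minterm is ¬p·q·¬r. So G is just that conjunction.

G(p, q, r) = (p' · q) · r'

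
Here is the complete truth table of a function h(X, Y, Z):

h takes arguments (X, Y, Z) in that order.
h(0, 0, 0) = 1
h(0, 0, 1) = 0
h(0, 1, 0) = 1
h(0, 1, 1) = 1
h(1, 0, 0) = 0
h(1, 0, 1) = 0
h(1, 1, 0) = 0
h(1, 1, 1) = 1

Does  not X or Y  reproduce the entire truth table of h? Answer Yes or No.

Check the formula against h row by row:
  X=0, Y=0, Z=0: formula gives 1, h = 1 ✓
  X=0, Y=0, Z=1: formula gives 1, but h = 0 ✗
Since they disagree at (0,0,1), the expression is not a correct formula for h.

No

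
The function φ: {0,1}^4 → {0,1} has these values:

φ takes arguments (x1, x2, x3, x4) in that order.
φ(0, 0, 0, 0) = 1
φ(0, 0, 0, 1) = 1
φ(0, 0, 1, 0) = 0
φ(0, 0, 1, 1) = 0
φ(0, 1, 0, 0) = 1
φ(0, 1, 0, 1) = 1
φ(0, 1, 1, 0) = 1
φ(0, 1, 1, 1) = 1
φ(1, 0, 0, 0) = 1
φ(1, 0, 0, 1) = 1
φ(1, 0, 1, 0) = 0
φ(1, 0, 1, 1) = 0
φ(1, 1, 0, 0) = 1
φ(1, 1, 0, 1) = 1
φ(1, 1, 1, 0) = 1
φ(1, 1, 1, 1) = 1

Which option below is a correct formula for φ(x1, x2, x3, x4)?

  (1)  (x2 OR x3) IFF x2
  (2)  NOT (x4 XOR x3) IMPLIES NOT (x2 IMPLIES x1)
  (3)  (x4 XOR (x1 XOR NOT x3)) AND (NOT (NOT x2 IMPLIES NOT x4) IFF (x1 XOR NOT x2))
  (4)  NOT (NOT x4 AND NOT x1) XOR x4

(2) fails at (0,0,0,0): the formula yields 0, φ is 1.
(3) fails at (0,0,0,0): the formula yields 0, φ is 1.
(4) fails at (0,0,0,0): the formula yields 0, φ is 1.
(1) is the remaining candidate, and it agrees with φ on all 16 inputs.

1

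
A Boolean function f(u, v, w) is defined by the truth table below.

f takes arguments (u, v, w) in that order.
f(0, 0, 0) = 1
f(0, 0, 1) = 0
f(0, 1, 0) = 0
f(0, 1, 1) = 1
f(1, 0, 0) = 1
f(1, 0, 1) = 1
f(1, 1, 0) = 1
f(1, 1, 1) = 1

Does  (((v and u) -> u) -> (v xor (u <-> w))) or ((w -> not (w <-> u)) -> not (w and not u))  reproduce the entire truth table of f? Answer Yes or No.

Test each input against both f and the formula:
  u=0, v=0, w=0: formula gives 1, f = 1 ✓
  u=0, v=0, w=1: formula gives 0, f = 0 ✓
  u=0, v=1, w=0: formula gives 1, but f = 0 ✗
Row (0,1,0) is a counterexample, so the formula is not equivalent to f.

No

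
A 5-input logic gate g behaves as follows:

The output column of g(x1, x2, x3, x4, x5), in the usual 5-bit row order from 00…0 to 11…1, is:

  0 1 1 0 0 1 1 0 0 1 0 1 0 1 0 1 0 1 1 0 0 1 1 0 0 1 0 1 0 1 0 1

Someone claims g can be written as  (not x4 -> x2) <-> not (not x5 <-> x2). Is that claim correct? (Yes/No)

Check the formula against g row by row:
  x1=0, x2=0, x3=0, x4=0, x5=0: formula gives 0, g = 0 ✓
  x1=0, x2=0, x3=0, x4=0, x5=1: formula gives 1, g = 1 ✓
  x1=0, x2=0, x3=0, x4=1, x5=0: formula gives 1, g = 1 ✓
  x1=0, x2=0, x3=0, x4=1, x5=1: formula gives 0, g = 0 ✓
  …and likewise for the remaining 28 rows.
All 32 rows match — the expression computes g exactly.

Yes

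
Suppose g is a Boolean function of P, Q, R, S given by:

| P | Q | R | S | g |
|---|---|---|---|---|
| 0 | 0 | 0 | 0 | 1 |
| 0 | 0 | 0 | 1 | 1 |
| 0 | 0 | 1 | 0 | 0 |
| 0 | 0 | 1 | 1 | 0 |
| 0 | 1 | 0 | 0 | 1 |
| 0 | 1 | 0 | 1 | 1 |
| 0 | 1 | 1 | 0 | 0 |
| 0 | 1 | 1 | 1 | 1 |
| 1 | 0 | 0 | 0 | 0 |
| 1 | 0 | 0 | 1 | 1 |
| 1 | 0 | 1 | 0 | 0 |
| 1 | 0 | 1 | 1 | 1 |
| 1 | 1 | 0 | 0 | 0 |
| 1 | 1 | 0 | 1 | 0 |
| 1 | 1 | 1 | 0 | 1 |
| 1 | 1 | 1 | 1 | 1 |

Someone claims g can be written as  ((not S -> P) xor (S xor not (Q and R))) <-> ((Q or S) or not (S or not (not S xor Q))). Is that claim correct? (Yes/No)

No

Test each input against both g and the formula:
  P=0, Q=0, R=0, S=0: formula gives 1, g = 1 ✓
  P=0, Q=0, R=0, S=1: formula gives 1, g = 1 ✓
  P=0, Q=0, R=1, S=0: formula gives 1, but g = 0 ✗
A single disagreement suffices: at (0,0,1,0) they differ, so the formula does not compute g.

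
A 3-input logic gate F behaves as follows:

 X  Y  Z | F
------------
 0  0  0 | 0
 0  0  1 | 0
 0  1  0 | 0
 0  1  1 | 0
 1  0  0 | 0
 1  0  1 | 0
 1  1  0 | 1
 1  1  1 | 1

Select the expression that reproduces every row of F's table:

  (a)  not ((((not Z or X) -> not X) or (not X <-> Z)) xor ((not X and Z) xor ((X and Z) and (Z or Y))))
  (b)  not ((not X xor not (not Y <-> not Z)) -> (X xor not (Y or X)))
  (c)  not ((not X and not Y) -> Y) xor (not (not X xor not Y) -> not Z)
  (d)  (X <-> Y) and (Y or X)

(a) disagrees with F on (0,0,1) (formula → 1, table → 0); rule it out.
(b) disagrees with F on (0,1,1) (formula → 1, table → 0); rule it out.
(c) disagrees with F on (0,0,1) (formula → 1, table → 0); rule it out.
That leaves (d). Evaluating it on every row reproduces the table of F exactly.

d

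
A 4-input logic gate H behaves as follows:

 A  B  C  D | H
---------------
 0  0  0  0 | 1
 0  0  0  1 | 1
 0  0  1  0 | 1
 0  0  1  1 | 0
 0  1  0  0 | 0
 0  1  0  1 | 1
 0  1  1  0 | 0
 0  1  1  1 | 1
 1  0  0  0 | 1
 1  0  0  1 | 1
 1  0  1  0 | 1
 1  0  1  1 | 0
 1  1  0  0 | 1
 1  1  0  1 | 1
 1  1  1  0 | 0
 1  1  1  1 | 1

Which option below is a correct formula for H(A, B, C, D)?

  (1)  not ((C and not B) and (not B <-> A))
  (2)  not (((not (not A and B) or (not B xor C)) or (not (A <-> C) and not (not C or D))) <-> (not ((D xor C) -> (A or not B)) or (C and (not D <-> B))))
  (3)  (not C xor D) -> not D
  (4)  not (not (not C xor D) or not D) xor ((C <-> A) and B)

(1) fails at (0,0,1,1): the formula yields 1, H is 0.
(3) fails at (0,1,0,0): the formula yields 1, H is 0.
(4) fails at (0,0,0,0): the formula yields 0, H is 1.
Only (2) survives; checking it on all 16 rows confirms it matches H.

2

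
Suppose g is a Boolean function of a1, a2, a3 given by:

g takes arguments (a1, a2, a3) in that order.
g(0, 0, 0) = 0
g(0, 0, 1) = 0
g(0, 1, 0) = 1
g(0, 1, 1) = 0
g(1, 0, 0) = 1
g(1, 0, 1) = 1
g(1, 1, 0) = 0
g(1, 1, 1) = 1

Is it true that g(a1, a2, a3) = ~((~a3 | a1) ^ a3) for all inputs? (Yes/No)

Check the formula against g row by row:
  a1=0, a2=0, a3=0: formula gives 0, g = 0 ✓
  a1=0, a2=0, a3=1: formula gives 0, g = 0 ✓
  a1=0, a2=1, a3=0: formula gives 0, but g = 1 ✗
Since they disagree at (0,1,0), the expression is not a correct formula for g.

No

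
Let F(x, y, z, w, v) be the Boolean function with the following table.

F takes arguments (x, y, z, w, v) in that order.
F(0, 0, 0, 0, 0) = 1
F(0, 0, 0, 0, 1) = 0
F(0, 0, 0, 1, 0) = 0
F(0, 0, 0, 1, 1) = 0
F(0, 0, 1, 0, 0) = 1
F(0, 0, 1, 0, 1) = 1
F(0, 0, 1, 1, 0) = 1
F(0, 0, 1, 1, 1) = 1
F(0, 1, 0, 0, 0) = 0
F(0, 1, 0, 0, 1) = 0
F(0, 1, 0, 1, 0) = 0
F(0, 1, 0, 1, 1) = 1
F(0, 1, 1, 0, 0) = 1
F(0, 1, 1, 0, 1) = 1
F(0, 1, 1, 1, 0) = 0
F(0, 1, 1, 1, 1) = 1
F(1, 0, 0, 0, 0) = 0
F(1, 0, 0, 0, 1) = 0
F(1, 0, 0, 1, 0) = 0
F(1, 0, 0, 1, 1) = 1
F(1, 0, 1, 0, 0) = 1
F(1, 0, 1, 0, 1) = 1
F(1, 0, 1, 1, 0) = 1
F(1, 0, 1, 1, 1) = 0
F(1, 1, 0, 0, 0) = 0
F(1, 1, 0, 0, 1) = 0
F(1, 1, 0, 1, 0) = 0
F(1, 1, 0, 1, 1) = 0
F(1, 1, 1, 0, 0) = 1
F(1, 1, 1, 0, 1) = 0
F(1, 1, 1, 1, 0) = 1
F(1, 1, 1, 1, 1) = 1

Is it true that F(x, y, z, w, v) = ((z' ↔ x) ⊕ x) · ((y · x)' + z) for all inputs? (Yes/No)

No

Evaluate ((z' ↔ x) ⊕ x) · ((y · x)' + z) on each row and compare to F:
  x=0, y=0, z=0, w=0, v=0: formula gives 0, but F = 1 ✗
A single disagreement suffices: at (0,0,0,0,0) they differ, so the formula does not compute F.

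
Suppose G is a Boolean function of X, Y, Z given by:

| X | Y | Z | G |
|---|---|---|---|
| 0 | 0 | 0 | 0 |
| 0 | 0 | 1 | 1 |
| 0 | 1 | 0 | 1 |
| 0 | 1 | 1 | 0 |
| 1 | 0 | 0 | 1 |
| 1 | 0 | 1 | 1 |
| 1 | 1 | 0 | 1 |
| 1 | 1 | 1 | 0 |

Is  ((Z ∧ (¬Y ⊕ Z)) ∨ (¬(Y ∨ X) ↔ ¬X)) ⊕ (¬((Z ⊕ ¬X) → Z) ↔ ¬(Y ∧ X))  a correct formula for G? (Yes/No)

No

Evaluate ((Z ∧ (¬Y ⊕ Z)) ∨ (¬(Y ∨ X) ↔ ¬X)) ⊕ (¬((Z ⊕ ¬X) → Z) ↔ ¬(Y ∧ X)) on each row and compare to G:
  X=0, Y=0, Z=0: formula gives 0, G = 0 ✓
  X=0, Y=0, Z=1: formula gives 1, G = 1 ✓
  X=0, Y=1, Z=0: formula gives 1, G = 1 ✓
  X=0, Y=1, Z=1: formula gives 1, but G = 0 ✗
Since they disagree at (0,1,1), the expression is not a correct formula for G.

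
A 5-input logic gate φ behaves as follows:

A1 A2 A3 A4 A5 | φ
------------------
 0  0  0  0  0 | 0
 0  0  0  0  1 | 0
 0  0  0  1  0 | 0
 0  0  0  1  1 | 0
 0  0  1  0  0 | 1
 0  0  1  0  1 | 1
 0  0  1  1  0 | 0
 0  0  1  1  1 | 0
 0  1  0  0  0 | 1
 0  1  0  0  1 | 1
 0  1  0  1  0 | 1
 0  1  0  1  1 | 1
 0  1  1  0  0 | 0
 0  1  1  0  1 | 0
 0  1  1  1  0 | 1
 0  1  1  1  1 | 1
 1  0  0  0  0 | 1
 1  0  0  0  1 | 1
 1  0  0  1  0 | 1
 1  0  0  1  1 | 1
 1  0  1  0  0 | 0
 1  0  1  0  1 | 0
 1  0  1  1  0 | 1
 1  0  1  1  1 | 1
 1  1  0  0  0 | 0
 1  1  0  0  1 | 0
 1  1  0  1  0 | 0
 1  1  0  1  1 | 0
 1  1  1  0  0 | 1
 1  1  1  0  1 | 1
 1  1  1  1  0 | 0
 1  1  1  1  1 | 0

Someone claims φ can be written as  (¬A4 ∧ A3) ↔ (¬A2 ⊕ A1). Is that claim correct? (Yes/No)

Yes

Evaluate (¬A4 ∧ A3) ↔ (¬A2 ⊕ A1) on each row and compare to φ:
  A1=0, A2=0, A3=0, A4=0, A5=0: formula gives 0, φ = 0 ✓
  A1=0, A2=0, A3=0, A4=0, A5=1: formula gives 0, φ = 0 ✓
  A1=0, A2=0, A3=0, A4=1, A5=0: formula gives 0, φ = 0 ✓
  A1=0, A2=0, A3=0, A4=1, A5=1: formula gives 0, φ = 0 ✓
  … (the remaining 28 rows also agree.)
No disagreement on any input; they are logically equivalent.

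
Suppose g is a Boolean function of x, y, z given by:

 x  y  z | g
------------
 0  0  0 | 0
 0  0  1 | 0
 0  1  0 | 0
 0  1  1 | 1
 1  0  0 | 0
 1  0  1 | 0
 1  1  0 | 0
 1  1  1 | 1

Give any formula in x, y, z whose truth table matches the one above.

g(x, y, z) = ((~x & y) & z) | ((x & y) & z)

Collect the rows where g=1 — (0,1,1), (1,1,1) — and write one minterm per row: ¬x·y·z, x·y·z. Their union (logical OR) reproduces the table exactly.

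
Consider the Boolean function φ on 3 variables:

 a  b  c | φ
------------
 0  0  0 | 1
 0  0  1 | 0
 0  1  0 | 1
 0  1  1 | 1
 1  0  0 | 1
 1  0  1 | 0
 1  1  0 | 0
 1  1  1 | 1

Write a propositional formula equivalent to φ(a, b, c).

φ(a, b, c) = not ((((not a and not b) and c) or ((a and not b) and c)) or ((a and b) and not c))

There are just 3 zero rows: (0,0,1), (1,0,1), (1,1,0). Their minterms are ¬a·¬b·c, a·¬b·c, a·b·¬c; the OR of those covers precisely the 0-outputs, and negating it yields φ.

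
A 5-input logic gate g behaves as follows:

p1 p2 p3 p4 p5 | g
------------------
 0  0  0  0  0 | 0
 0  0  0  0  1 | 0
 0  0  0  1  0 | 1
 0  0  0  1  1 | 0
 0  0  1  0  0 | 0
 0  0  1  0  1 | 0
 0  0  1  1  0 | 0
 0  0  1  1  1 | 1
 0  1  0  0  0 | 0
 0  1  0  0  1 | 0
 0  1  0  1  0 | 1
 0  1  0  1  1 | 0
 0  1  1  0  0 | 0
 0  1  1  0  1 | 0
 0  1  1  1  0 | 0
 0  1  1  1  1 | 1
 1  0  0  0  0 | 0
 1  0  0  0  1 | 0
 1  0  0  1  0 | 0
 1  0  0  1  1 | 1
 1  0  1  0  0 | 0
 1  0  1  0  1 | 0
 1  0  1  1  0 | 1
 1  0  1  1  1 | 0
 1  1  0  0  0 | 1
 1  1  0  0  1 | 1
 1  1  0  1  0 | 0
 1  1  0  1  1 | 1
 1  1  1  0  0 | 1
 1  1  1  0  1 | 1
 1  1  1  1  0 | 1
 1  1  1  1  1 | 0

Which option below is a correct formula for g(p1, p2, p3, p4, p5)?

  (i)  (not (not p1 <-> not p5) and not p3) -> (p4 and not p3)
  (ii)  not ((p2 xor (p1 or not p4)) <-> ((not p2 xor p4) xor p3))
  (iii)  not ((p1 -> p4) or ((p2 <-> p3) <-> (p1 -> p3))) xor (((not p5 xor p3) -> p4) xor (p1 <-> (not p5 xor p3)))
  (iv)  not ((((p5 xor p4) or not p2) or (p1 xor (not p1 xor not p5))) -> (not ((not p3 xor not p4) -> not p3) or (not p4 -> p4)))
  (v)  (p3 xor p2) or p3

(i) fails at (0,0,0,0,0): the formula yields 1, g is 0.
(ii) fails at (0,0,0,1,0): the formula yields 0, g is 1.
(iv) fails at (0,0,0,0,0): the formula yields 1, g is 0.
(v) fails at (0,0,0,1,0): the formula yields 0, g is 1.
Only (iii) survives; checking it on all 32 rows confirms it matches g.

iii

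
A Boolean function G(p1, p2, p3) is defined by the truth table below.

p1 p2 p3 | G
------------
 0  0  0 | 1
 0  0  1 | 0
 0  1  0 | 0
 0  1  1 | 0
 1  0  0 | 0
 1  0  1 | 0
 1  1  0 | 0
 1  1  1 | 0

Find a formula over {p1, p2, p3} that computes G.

The output is 1 only when every input is 0 — NOR of all inputs.

G(p1, p2, p3) = ¬((p1 ∨ p2) ∨ p3)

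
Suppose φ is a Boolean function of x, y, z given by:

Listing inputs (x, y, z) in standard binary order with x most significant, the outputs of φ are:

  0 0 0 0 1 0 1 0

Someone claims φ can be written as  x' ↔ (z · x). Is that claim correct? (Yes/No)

Yes

Check the formula against φ row by row:
  x=0, y=0, z=0: formula gives 0, φ = 0 ✓
  x=0, y=0, z=1: formula gives 0, φ = 0 ✓
  x=0, y=1, z=0: formula gives 0, φ = 0 ✓
  x=0, y=1, z=1: formula gives 0, φ = 0 ✓
  x=1, y=0, z=0: formula gives 1, φ = 1 ✓
  …and likewise for the remaining 3 rows.
All 8 rows match — the expression computes φ exactly.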